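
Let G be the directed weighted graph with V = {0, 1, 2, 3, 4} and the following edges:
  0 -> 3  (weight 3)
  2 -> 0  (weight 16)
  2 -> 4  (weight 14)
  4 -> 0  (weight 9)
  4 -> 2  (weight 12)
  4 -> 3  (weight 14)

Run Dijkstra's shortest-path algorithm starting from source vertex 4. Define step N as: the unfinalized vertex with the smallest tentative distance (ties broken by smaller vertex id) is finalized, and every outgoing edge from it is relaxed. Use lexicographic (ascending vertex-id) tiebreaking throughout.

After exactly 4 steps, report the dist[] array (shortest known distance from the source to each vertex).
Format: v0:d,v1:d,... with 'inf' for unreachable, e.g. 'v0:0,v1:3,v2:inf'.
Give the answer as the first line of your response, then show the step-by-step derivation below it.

v0:9,v1:inf,v2:12,v3:12,v4:0

step 1: dist = v0:9,v1:inf,v2:12,v3:14,v4:0
step 2: dist = v0:9,v1:inf,v2:12,v3:12,v4:0
step 3: dist = v0:9,v1:inf,v2:12,v3:12,v4:0
step 4: dist = v0:9,v1:inf,v2:12,v3:12,v4:0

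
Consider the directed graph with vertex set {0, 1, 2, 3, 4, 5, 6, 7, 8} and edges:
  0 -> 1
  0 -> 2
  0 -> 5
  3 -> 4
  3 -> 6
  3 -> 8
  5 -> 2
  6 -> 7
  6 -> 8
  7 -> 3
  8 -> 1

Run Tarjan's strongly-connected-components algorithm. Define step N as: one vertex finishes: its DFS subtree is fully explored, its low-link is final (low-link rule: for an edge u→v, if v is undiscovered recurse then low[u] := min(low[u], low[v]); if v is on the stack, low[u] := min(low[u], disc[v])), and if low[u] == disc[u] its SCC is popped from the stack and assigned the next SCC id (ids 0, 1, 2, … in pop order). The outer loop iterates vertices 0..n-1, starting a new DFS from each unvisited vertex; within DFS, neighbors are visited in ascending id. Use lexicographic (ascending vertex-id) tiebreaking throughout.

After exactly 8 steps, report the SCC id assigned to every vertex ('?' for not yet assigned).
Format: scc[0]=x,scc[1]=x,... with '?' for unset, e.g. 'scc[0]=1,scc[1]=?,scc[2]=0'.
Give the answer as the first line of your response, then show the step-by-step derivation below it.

scc[0]=3,scc[1]=0,scc[2]=1,scc[3]=?,scc[4]=4,scc[5]=2,scc[6]=?,scc[7]=?,scc[8]=5

step 1: low=(low[0]=0,low[1]=1,low[2]=?,low[3]=?,low[4]=?,low[5]=?,low[6]=?,low[7]=?,low[8]=?); scc=(scc[0]=?,scc[1]=0,scc[2]=?,scc[3]=?,scc[4]=?,scc[5]=?,scc[6]=?,scc[7]=?,scc[8]=?)
step 2: low=(low[0]=0,low[1]=1,low[2]=2,low[3]=?,low[4]=?,low[5]=?,low[6]=?,low[7]=?,low[8]=?); scc=(scc[0]=?,scc[1]=0,scc[2]=1,scc[3]=?,scc[4]=?,scc[5]=?,scc[6]=?,scc[7]=?,scc[8]=?)
step 3: low=(low[0]=0,low[1]=1,low[2]=2,low[3]=?,low[4]=?,low[5]=3,low[6]=?,low[7]=?,low[8]=?); scc=(scc[0]=?,scc[1]=0,scc[2]=1,scc[3]=?,scc[4]=?,scc[5]=2,scc[6]=?,scc[7]=?,scc[8]=?)
step 4: low=(low[0]=0,low[1]=1,low[2]=2,low[3]=?,low[4]=?,low[5]=3,low[6]=?,low[7]=?,low[8]=?); scc=(scc[0]=3,scc[1]=0,scc[2]=1,scc[3]=?,scc[4]=?,scc[5]=2,scc[6]=?,scc[7]=?,scc[8]=?)
step 5: low=(low[0]=0,low[1]=1,low[2]=2,low[3]=4,low[4]=5,low[5]=3,low[6]=?,low[7]=?,low[8]=?); scc=(scc[0]=3,scc[1]=0,scc[2]=1,scc[3]=?,scc[4]=4,scc[5]=2,scc[6]=?,scc[7]=?,scc[8]=?)
step 6: low=(low[0]=0,low[1]=1,low[2]=2,low[3]=4,low[4]=5,low[5]=3,low[6]=6,low[7]=4,low[8]=?); scc=(scc[0]=3,scc[1]=0,scc[2]=1,scc[3]=?,scc[4]=4,scc[5]=2,scc[6]=?,scc[7]=?,scc[8]=?)
step 7: low=(low[0]=0,low[1]=1,low[2]=2,low[3]=4,low[4]=5,low[5]=3,low[6]=4,low[7]=4,low[8]=8); scc=(scc[0]=3,scc[1]=0,scc[2]=1,scc[3]=?,scc[4]=4,scc[5]=2,scc[6]=?,scc[7]=?,scc[8]=5)
step 8: low=(low[0]=0,low[1]=1,low[2]=2,low[3]=4,low[4]=5,low[5]=3,low[6]=4,low[7]=4,low[8]=8); scc=(scc[0]=3,scc[1]=0,scc[2]=1,scc[3]=?,scc[4]=4,scc[5]=2,scc[6]=?,scc[7]=?,scc[8]=5)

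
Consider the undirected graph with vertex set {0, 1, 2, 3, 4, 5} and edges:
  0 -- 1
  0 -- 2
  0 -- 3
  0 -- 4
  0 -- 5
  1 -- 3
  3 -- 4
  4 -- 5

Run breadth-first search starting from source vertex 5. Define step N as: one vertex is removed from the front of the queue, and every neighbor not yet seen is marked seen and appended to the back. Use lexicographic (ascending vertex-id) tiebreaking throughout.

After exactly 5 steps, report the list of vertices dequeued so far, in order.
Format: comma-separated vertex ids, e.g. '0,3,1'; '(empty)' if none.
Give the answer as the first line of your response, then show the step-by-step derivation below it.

5,0,4,1,2

step 1: dequeue 5; queue=[0,4]; order=5
step 2: dequeue 0; queue=[4,1,2,3]; order=5,0
step 3: dequeue 4; queue=[1,2,3]; order=5,0,4
step 4: dequeue 1; queue=[2,3]; order=5,0,4,1
step 5: dequeue 2; queue=[3]; order=5,0,4,1,2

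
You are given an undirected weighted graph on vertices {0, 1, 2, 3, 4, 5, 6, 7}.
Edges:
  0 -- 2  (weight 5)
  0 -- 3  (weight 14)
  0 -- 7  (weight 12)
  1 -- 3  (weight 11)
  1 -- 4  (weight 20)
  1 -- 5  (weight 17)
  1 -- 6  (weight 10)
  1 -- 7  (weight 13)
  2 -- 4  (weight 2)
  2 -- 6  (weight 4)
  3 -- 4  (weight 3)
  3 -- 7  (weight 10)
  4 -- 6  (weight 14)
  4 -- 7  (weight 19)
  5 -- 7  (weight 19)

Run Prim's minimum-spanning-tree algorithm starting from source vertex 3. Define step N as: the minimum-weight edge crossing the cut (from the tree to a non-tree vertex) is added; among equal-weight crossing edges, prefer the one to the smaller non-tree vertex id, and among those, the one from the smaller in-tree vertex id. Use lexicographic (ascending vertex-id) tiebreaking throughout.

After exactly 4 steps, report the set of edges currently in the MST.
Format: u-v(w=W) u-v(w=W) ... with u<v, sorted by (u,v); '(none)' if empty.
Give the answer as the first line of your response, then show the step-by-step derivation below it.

0-2(w=5) 2-4(w=2) 2-6(w=4) 3-4(w=3)

step 1: add edge 3-4 (w=3); MST = {3-4(w=3)}
step 2: add edge 2-4 (w=2); MST = {2-4(w=2) 3-4(w=3)}
step 3: add edge 2-6 (w=4); MST = {2-4(w=2) 2-6(w=4) 3-4(w=3)}
step 4: add edge 0-2 (w=5); MST = {0-2(w=5) 2-4(w=2) 2-6(w=4) 3-4(w=3)}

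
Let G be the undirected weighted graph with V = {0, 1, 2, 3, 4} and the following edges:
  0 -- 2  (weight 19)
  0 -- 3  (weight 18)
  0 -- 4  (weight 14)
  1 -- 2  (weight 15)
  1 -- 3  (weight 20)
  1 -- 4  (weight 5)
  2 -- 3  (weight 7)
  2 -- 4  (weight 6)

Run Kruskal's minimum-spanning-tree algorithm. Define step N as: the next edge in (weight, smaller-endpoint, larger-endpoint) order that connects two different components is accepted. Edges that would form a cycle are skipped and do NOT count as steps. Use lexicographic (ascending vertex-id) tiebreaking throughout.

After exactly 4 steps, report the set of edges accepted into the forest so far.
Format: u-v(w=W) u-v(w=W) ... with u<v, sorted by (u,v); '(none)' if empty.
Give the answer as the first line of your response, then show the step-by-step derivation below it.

0-4(w=14) 1-4(w=5) 2-3(w=7) 2-4(w=6)

step 1: add edge 1-4 (w=5); MST = {1-4(w=5)}
step 2: add edge 2-4 (w=6); MST = {1-4(w=5) 2-4(w=6)}
step 3: add edge 2-3 (w=7); MST = {1-4(w=5) 2-3(w=7) 2-4(w=6)}
step 4: add edge 0-4 (w=14); MST = {0-4(w=14) 1-4(w=5) 2-3(w=7) 2-4(w=6)}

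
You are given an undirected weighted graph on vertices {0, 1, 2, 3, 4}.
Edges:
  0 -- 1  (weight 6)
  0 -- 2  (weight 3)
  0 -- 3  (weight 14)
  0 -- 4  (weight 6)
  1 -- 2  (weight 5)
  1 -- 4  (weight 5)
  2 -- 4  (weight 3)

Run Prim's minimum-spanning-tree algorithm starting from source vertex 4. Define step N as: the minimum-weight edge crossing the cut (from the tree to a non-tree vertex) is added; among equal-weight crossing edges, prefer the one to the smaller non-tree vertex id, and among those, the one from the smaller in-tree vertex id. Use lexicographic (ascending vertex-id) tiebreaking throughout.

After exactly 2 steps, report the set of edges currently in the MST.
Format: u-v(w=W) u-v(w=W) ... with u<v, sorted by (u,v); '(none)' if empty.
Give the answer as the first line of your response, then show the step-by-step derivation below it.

0-2(w=3) 2-4(w=3)

step 1: add edge 2-4 (w=3); MST = {2-4(w=3)}
step 2: add edge 0-2 (w=3); MST = {0-2(w=3) 2-4(w=3)}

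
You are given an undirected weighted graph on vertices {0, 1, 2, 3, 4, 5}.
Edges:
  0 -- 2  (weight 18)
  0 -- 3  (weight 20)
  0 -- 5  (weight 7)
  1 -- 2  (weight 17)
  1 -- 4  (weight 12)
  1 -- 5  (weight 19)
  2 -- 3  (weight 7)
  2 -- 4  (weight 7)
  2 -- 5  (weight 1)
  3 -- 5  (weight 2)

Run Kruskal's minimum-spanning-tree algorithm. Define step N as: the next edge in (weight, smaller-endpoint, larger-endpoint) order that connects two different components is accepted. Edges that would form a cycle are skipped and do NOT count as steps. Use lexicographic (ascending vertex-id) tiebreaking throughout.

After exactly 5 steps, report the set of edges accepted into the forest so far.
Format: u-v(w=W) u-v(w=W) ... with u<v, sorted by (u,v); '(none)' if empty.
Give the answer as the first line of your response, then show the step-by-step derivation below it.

0-5(w=7) 1-4(w=12) 2-4(w=7) 2-5(w=1) 3-5(w=2)

step 1: add edge 2-5 (w=1); MST = {2-5(w=1)}
step 2: add edge 3-5 (w=2); MST = {2-5(w=1) 3-5(w=2)}
step 3: add edge 0-5 (w=7); MST = {0-5(w=7) 2-5(w=1) 3-5(w=2)}
step 4: add edge 2-4 (w=7); MST = {0-5(w=7) 2-4(w=7) 2-5(w=1) 3-5(w=2)}
step 5: add edge 1-4 (w=12); MST = {0-5(w=7) 1-4(w=12) 2-4(w=7) 2-5(w=1) 3-5(w=2)}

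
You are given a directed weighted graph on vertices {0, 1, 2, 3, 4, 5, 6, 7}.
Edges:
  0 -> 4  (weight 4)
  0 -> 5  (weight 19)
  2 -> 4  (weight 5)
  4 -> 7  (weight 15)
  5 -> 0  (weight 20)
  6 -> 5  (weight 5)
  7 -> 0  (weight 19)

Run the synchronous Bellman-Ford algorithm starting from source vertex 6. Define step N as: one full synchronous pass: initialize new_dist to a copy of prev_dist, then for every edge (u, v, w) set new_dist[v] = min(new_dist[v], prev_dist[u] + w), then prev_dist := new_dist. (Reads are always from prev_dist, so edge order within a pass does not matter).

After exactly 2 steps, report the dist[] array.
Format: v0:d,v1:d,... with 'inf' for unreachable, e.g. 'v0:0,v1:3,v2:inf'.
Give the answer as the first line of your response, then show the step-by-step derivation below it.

v0:25,v1:inf,v2:inf,v3:inf,v4:inf,v5:5,v6:0,v7:inf

step 1: dist = v0:inf,v1:inf,v2:inf,v3:inf,v4:inf,v5:5,v6:0,v7:inf
step 2: dist = v0:25,v1:inf,v2:inf,v3:inf,v4:inf,v5:5,v6:0,v7:inf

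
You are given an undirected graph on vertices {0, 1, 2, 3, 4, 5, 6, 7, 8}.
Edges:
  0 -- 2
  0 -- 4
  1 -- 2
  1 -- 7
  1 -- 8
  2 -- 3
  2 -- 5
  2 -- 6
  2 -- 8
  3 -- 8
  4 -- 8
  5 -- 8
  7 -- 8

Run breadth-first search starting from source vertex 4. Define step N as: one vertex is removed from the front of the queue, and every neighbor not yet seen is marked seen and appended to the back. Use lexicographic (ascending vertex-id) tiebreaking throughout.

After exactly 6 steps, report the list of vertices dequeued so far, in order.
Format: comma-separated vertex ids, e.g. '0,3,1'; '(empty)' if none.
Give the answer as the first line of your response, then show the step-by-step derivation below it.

4,0,8,2,1,3

step 1: dequeue 4; queue=[0,8]; order=4
step 2: dequeue 0; queue=[8,2]; order=4,0
step 3: dequeue 8; queue=[2,1,3,5,7]; order=4,0,8
step 4: dequeue 2; queue=[1,3,5,7,6]; order=4,0,8,2
step 5: dequeue 1; queue=[3,5,7,6]; order=4,0,8,2,1
step 6: dequeue 3; queue=[5,7,6]; order=4,0,8,2,1,3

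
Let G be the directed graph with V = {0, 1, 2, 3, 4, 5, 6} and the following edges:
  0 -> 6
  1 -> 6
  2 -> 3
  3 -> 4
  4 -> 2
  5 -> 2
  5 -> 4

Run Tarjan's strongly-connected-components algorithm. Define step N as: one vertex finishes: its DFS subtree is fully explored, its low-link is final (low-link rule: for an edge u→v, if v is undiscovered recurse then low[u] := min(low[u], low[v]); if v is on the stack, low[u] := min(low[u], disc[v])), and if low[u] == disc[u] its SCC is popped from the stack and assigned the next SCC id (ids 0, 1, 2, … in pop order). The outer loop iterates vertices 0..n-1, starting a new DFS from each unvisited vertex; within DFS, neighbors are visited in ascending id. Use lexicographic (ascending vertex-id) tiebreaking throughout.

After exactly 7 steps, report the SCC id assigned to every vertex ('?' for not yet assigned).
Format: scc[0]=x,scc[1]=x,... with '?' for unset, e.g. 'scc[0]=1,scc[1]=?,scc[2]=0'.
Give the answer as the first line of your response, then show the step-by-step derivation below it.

scc[0]=1,scc[1]=2,scc[2]=3,scc[3]=3,scc[4]=3,scc[5]=4,scc[6]=0

step 1: low=(low[0]=0,low[1]=?,low[2]=?,low[3]=?,low[4]=?,low[5]=?,low[6]=1); scc=(scc[0]=?,scc[1]=?,scc[2]=?,scc[3]=?,scc[4]=?,scc[5]=?,scc[6]=0)
step 2: low=(low[0]=0,low[1]=?,low[2]=?,low[3]=?,low[4]=?,low[5]=?,low[6]=1); scc=(scc[0]=1,scc[1]=?,scc[2]=?,scc[3]=?,scc[4]=?,scc[5]=?,scc[6]=0)
step 3: low=(low[0]=0,low[1]=2,low[2]=?,low[3]=?,low[4]=?,low[5]=?,low[6]=1); scc=(scc[0]=1,scc[1]=2,scc[2]=?,scc[3]=?,scc[4]=?,scc[5]=?,scc[6]=0)
step 4: low=(low[0]=0,low[1]=2,low[2]=3,low[3]=4,low[4]=3,low[5]=?,low[6]=1); scc=(scc[0]=1,scc[1]=2,scc[2]=?,scc[3]=?,scc[4]=?,scc[5]=?,scc[6]=0)
step 5: low=(low[0]=0,low[1]=2,low[2]=3,low[3]=3,low[4]=3,low[5]=?,low[6]=1); scc=(scc[0]=1,scc[1]=2,scc[2]=?,scc[3]=?,scc[4]=?,scc[5]=?,scc[6]=0)
step 6: low=(low[0]=0,low[1]=2,low[2]=3,low[3]=3,low[4]=3,low[5]=?,low[6]=1); scc=(scc[0]=1,scc[1]=2,scc[2]=3,scc[3]=3,scc[4]=3,scc[5]=?,scc[6]=0)
step 7: low=(low[0]=0,low[1]=2,low[2]=3,low[3]=3,low[4]=3,low[5]=6,low[6]=1); scc=(scc[0]=1,scc[1]=2,scc[2]=3,scc[3]=3,scc[4]=3,scc[5]=4,scc[6]=0)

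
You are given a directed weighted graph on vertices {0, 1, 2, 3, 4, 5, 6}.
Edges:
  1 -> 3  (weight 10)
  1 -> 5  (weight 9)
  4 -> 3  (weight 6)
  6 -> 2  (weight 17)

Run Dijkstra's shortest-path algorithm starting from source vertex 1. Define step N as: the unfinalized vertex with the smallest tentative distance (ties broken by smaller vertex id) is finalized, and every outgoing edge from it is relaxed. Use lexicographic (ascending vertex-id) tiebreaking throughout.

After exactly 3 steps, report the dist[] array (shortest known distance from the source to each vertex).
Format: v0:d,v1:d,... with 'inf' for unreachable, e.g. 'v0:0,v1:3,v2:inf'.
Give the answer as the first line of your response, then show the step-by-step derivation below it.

v0:inf,v1:0,v2:inf,v3:10,v4:inf,v5:9,v6:inf

step 1: dist = v0:inf,v1:0,v2:inf,v3:10,v4:inf,v5:9,v6:inf
step 2: dist = v0:inf,v1:0,v2:inf,v3:10,v4:inf,v5:9,v6:inf
step 3: dist = v0:inf,v1:0,v2:inf,v3:10,v4:inf,v5:9,v6:inf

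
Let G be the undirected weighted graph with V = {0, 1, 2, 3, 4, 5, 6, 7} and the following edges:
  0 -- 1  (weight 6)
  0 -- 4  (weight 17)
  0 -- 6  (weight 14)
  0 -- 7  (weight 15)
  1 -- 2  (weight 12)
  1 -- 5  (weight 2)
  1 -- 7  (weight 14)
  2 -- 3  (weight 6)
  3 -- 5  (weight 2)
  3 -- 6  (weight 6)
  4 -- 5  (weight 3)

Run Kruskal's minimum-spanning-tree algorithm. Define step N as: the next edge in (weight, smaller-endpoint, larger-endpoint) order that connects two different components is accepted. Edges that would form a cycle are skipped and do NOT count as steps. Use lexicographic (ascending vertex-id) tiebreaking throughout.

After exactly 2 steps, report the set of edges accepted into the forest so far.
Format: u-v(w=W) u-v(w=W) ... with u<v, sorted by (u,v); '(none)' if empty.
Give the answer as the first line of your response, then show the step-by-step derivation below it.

1-5(w=2) 3-5(w=2)

step 1: add edge 1-5 (w=2); MST = {1-5(w=2)}
step 2: add edge 3-5 (w=2); MST = {1-5(w=2) 3-5(w=2)}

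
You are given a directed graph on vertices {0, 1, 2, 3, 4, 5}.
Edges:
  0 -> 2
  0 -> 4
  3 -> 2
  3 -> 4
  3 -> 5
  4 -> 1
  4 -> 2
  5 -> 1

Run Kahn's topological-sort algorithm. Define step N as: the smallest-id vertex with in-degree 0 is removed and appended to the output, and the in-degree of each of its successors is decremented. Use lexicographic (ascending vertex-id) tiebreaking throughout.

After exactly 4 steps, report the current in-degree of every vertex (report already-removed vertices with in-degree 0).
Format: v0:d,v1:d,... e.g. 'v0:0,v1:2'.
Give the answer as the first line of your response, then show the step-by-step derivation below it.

v0:0,v1:1,v2:0,v3:0,v4:0,v5:0

step 1: output 0; order=[0]; indeg=(0,2,2,0,1,1)
step 2: output 3; order=[0,3]; indeg=(0,2,1,0,0,0)
step 3: output 4; order=[0,3,4]; indeg=(0,1,0,0,0,0)
step 4: output 2; order=[0,3,4,2]; indeg=(0,1,0,0,0,0)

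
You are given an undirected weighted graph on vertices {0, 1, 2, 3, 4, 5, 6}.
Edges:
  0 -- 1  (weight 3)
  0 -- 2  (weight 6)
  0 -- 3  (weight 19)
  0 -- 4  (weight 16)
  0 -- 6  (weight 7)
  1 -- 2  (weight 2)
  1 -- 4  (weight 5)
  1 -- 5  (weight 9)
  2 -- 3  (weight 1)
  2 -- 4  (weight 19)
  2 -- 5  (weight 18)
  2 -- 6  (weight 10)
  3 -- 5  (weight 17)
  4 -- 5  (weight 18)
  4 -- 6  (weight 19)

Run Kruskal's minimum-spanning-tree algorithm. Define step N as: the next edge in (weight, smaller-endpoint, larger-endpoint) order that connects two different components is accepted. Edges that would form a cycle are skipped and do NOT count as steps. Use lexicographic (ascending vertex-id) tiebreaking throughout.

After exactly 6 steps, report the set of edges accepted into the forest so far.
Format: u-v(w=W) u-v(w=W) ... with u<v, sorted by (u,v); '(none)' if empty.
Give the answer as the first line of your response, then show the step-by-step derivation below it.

0-1(w=3) 0-6(w=7) 1-2(w=2) 1-4(w=5) 1-5(w=9) 2-3(w=1)

step 1: add edge 2-3 (w=1); MST = {2-3(w=1)}
step 2: add edge 1-2 (w=2); MST = {1-2(w=2) 2-3(w=1)}
step 3: add edge 0-1 (w=3); MST = {0-1(w=3) 1-2(w=2) 2-3(w=1)}
step 4: add edge 1-4 (w=5); MST = {0-1(w=3) 1-2(w=2) 1-4(w=5) 2-3(w=1)}
step 5: add edge 0-6 (w=7); MST = {0-1(w=3) 0-6(w=7) 1-2(w=2) 1-4(w=5) 2-3(w=1)}
step 6: add edge 1-5 (w=9); MST = {0-1(w=3) 0-6(w=7) 1-2(w=2) 1-4(w=5) 1-5(w=9) 2-3(w=1)}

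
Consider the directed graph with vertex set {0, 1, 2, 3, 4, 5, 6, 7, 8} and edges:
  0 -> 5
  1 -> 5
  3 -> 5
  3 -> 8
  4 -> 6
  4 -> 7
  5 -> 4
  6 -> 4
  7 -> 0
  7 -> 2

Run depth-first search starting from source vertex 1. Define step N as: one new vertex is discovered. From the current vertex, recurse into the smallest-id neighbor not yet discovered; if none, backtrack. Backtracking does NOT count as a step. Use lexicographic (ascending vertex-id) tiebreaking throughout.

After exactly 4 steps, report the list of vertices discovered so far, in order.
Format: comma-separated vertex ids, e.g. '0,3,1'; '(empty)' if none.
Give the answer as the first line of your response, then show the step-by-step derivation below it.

1,5,4,6

step 1: discover 1; path=1; order=1
step 2: discover 5; path=1>5; order=1,5
step 3: discover 4; path=1>5>4; order=1,5,4
step 4: discover 6; path=1>5>4>6; order=1,5,4,6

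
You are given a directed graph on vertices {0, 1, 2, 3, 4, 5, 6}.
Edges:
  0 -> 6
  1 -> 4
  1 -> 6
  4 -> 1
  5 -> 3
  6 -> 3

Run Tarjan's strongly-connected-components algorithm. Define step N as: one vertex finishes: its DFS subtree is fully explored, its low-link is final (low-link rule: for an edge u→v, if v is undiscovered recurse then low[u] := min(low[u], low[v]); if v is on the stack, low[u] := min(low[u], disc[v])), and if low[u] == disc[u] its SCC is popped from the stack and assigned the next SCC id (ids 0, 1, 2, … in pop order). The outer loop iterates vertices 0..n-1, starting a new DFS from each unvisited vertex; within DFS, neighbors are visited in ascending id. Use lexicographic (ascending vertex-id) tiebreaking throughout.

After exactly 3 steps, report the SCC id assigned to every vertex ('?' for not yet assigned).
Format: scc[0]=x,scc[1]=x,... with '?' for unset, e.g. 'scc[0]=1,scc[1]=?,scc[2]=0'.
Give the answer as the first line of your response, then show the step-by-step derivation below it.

scc[0]=2,scc[1]=?,scc[2]=?,scc[3]=0,scc[4]=?,scc[5]=?,scc[6]=1

step 1: low=(low[0]=0,low[1]=?,low[2]=?,low[3]=2,low[4]=?,low[5]=?,low[6]=1); scc=(scc[0]=?,scc[1]=?,scc[2]=?,scc[3]=0,scc[4]=?,scc[5]=?,scc[6]=?)
step 2: low=(low[0]=0,low[1]=?,low[2]=?,low[3]=2,low[4]=?,low[5]=?,low[6]=1); scc=(scc[0]=?,scc[1]=?,scc[2]=?,scc[3]=0,scc[4]=?,scc[5]=?,scc[6]=1)
step 3: low=(low[0]=0,low[1]=?,low[2]=?,low[3]=2,low[4]=?,low[5]=?,low[6]=1); scc=(scc[0]=2,scc[1]=?,scc[2]=?,scc[3]=0,scc[4]=?,scc[5]=?,scc[6]=1)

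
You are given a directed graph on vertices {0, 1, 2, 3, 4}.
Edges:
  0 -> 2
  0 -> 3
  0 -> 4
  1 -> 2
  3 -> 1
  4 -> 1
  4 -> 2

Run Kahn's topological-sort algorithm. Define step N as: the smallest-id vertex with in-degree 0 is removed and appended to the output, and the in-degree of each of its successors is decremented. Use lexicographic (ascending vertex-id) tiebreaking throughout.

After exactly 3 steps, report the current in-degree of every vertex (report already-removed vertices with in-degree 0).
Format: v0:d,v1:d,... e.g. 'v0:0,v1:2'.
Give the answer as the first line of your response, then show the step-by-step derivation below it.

v0:0,v1:0,v2:1,v3:0,v4:0

step 1: output 0; order=[0]; indeg=(0,2,2,0,0)
step 2: output 3; order=[0,3]; indeg=(0,1,2,0,0)
step 3: output 4; order=[0,3,4]; indeg=(0,0,1,0,0)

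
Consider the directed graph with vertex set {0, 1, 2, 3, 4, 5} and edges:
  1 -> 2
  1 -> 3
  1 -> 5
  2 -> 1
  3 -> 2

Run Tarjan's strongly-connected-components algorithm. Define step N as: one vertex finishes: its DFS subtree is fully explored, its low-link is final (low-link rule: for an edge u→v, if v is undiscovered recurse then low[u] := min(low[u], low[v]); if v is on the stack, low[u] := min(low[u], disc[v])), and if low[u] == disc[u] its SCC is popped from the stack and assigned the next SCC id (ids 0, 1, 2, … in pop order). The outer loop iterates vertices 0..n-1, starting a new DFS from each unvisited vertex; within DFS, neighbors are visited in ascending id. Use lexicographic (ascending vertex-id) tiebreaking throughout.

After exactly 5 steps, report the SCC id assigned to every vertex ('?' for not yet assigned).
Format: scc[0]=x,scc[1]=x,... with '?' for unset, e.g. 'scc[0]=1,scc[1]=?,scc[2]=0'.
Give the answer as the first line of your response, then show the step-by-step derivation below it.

scc[0]=0,scc[1]=2,scc[2]=2,scc[3]=2,scc[4]=?,scc[5]=1

step 1: low=(low[0]=0,low[1]=?,low[2]=?,low[3]=?,low[4]=?,low[5]=?); scc=(scc[0]=0,scc[1]=?,scc[2]=?,scc[3]=?,scc[4]=?,scc[5]=?)
step 2: low=(low[0]=0,low[1]=1,low[2]=1,low[3]=?,low[4]=?,low[5]=?); scc=(scc[0]=0,scc[1]=?,scc[2]=?,scc[3]=?,scc[4]=?,scc[5]=?)
step 3: low=(low[0]=0,low[1]=1,low[2]=1,low[3]=2,low[4]=?,low[5]=?); scc=(scc[0]=0,scc[1]=?,scc[2]=?,scc[3]=?,scc[4]=?,scc[5]=?)
step 4: low=(low[0]=0,low[1]=1,low[2]=1,low[3]=2,low[4]=?,low[5]=4); scc=(scc[0]=0,scc[1]=?,scc[2]=?,scc[3]=?,scc[4]=?,scc[5]=1)
step 5: low=(low[0]=0,low[1]=1,low[2]=1,low[3]=2,low[4]=?,low[5]=4); scc=(scc[0]=0,scc[1]=2,scc[2]=2,scc[3]=2,scc[4]=?,scc[5]=1)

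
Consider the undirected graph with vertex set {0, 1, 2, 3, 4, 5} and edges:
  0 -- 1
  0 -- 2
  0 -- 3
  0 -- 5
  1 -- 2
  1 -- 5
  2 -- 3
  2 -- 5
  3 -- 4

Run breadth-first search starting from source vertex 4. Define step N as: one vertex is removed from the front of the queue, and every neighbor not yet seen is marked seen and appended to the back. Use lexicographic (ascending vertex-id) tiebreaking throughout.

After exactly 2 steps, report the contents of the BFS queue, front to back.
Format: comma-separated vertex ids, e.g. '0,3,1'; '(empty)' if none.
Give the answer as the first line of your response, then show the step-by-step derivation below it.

0,2

step 1: dequeue 4; queue=[3]; order=4
step 2: dequeue 3; queue=[0,2]; order=4,3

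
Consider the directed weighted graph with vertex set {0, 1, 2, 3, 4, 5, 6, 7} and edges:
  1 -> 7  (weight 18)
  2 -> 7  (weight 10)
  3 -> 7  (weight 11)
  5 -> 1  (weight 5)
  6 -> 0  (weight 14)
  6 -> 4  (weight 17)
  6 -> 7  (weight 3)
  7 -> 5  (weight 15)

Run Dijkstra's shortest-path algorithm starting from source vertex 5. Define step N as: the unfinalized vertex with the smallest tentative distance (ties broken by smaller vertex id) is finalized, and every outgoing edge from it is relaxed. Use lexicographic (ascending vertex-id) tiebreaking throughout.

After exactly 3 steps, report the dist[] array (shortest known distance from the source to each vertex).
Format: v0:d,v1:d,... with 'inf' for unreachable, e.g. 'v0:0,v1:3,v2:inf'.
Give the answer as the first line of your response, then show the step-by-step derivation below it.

v0:inf,v1:5,v2:inf,v3:inf,v4:inf,v5:0,v6:inf,v7:23

step 1: dist = v0:inf,v1:5,v2:inf,v3:inf,v4:inf,v5:0,v6:inf,v7:inf
step 2: dist = v0:inf,v1:5,v2:inf,v3:inf,v4:inf,v5:0,v6:inf,v7:23
step 3: dist = v0:inf,v1:5,v2:inf,v3:inf,v4:inf,v5:0,v6:inf,v7:23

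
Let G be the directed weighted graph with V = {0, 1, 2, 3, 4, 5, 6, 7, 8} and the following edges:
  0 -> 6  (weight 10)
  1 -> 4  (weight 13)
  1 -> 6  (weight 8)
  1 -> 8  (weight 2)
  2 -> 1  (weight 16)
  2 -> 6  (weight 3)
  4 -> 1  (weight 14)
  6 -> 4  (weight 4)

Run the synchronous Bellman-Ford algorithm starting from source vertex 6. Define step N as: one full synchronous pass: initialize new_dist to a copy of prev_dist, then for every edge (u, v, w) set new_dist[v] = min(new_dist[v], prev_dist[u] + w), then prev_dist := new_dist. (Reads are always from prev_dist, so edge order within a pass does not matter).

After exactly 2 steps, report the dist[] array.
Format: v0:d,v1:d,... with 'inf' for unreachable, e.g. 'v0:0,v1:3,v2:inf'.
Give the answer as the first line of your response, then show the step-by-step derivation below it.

v0:inf,v1:18,v2:inf,v3:inf,v4:4,v5:inf,v6:0,v7:inf,v8:inf

step 1: dist = v0:inf,v1:inf,v2:inf,v3:inf,v4:4,v5:inf,v6:0,v7:inf,v8:inf
step 2: dist = v0:inf,v1:18,v2:inf,v3:inf,v4:4,v5:inf,v6:0,v7:inf,v8:inf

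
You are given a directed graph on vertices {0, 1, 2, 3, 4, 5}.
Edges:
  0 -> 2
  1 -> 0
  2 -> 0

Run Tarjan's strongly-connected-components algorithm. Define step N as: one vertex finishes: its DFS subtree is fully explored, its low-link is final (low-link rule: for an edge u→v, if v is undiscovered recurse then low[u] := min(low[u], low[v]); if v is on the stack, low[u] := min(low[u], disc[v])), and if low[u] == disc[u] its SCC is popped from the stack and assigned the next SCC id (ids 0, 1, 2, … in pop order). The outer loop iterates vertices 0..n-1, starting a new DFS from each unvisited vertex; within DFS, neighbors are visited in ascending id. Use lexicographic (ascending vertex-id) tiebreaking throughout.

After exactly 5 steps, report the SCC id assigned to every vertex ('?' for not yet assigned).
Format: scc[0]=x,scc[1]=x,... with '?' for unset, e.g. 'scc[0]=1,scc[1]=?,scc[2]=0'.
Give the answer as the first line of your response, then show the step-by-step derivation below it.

scc[0]=0,scc[1]=1,scc[2]=0,scc[3]=2,scc[4]=3,scc[5]=?

step 1: low=(low[0]=0,low[1]=?,low[2]=0,low[3]=?,low[4]=?,low[5]=?); scc=(scc[0]=?,scc[1]=?,scc[2]=?,scc[3]=?,scc[4]=?,scc[5]=?)
step 2: low=(low[0]=0,low[1]=?,low[2]=0,low[3]=?,low[4]=?,low[5]=?); scc=(scc[0]=0,scc[1]=?,scc[2]=0,scc[3]=?,scc[4]=?,scc[5]=?)
step 3: low=(low[0]=0,low[1]=2,low[2]=0,low[3]=?,low[4]=?,low[5]=?); scc=(scc[0]=0,scc[1]=1,scc[2]=0,scc[3]=?,scc[4]=?,scc[5]=?)
step 4: low=(low[0]=0,low[1]=2,low[2]=0,low[3]=3,low[4]=?,low[5]=?); scc=(scc[0]=0,scc[1]=1,scc[2]=0,scc[3]=2,scc[4]=?,scc[5]=?)
step 5: low=(low[0]=0,low[1]=2,low[2]=0,low[3]=3,low[4]=4,low[5]=?); scc=(scc[0]=0,scc[1]=1,scc[2]=0,scc[3]=2,scc[4]=3,scc[5]=?)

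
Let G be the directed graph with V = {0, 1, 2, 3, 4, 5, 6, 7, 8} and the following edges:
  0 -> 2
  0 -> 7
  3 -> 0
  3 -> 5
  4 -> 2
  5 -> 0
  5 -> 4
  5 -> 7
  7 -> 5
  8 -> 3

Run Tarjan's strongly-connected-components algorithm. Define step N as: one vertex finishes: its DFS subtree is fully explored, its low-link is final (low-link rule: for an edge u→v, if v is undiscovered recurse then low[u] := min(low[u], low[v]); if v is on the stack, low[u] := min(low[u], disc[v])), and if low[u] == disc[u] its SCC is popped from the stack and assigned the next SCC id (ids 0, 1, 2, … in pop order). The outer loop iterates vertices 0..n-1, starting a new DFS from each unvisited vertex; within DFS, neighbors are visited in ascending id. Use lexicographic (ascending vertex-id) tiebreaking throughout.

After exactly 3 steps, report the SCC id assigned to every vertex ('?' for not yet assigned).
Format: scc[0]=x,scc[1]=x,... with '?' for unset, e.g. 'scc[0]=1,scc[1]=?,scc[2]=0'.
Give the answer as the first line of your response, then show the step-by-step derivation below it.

scc[0]=?,scc[1]=?,scc[2]=0,scc[3]=?,scc[4]=1,scc[5]=?,scc[6]=?,scc[7]=?,scc[8]=?

step 1: low=(low[0]=0,low[1]=?,low[2]=1,low[3]=?,low[4]=?,low[5]=?,low[6]=?,low[7]=?,low[8]=?); scc=(scc[0]=?,scc[1]=?,scc[2]=0,scc[3]=?,scc[4]=?,scc[5]=?,scc[6]=?,scc[7]=?,scc[8]=?)
step 2: low=(low[0]=0,low[1]=?,low[2]=1,low[3]=?,low[4]=4,low[5]=0,low[6]=?,low[7]=2,low[8]=?); scc=(scc[0]=?,scc[1]=?,scc[2]=0,scc[3]=?,scc[4]=1,scc[5]=?,scc[6]=?,scc[7]=?,scc[8]=?)
step 3: low=(low[0]=0,low[1]=?,low[2]=1,low[3]=?,low[4]=4,low[5]=0,low[6]=?,low[7]=2,low[8]=?); scc=(scc[0]=?,scc[1]=?,scc[2]=0,scc[3]=?,scc[4]=1,scc[5]=?,scc[6]=?,scc[7]=?,scc[8]=?)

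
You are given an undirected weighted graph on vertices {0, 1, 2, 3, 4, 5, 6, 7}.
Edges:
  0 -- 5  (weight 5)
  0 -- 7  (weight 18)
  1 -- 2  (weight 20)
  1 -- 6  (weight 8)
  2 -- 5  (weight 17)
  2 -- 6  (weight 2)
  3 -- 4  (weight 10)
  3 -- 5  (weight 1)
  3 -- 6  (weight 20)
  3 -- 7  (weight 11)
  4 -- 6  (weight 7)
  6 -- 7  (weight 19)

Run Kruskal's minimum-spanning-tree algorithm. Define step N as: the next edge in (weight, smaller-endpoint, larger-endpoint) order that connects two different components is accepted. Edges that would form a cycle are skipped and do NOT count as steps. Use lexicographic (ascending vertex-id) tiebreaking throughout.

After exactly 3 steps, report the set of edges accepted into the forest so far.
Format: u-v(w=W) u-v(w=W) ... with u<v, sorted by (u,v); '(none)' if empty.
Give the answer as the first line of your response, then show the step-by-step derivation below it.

0-5(w=5) 2-6(w=2) 3-5(w=1)

step 1: add edge 3-5 (w=1); MST = {3-5(w=1)}
step 2: add edge 2-6 (w=2); MST = {2-6(w=2) 3-5(w=1)}
step 3: add edge 0-5 (w=5); MST = {0-5(w=5) 2-6(w=2) 3-5(w=1)}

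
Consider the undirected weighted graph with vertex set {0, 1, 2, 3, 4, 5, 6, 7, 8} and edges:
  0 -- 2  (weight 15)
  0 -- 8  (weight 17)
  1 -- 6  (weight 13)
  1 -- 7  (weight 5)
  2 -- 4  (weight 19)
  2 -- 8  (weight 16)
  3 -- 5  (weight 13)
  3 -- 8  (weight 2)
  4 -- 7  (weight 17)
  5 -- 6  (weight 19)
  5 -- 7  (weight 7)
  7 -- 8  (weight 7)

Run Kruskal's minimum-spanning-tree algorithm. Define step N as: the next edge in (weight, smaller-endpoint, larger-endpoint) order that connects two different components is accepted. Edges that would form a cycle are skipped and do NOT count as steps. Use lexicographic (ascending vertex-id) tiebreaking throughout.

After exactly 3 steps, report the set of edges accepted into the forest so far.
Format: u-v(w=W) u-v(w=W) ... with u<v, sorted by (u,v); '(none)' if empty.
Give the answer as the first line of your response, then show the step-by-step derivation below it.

1-7(w=5) 3-8(w=2) 5-7(w=7)

step 1: add edge 3-8 (w=2); MST = {3-8(w=2)}
step 2: add edge 1-7 (w=5); MST = {1-7(w=5) 3-8(w=2)}
step 3: add edge 5-7 (w=7); MST = {1-7(w=5) 3-8(w=2) 5-7(w=7)}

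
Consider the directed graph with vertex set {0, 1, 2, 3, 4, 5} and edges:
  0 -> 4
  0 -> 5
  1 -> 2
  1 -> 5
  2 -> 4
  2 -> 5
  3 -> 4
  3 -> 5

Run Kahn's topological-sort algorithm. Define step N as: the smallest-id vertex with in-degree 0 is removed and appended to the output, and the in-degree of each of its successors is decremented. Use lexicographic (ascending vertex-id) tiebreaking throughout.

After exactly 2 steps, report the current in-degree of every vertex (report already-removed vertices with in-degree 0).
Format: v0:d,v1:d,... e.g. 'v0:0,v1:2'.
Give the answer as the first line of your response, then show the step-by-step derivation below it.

v0:0,v1:0,v2:0,v3:0,v4:2,v5:2

step 1: output 0; order=[0]; indeg=(0,0,1,0,2,3)
step 2: output 1; order=[0,1]; indeg=(0,0,0,0,2,2)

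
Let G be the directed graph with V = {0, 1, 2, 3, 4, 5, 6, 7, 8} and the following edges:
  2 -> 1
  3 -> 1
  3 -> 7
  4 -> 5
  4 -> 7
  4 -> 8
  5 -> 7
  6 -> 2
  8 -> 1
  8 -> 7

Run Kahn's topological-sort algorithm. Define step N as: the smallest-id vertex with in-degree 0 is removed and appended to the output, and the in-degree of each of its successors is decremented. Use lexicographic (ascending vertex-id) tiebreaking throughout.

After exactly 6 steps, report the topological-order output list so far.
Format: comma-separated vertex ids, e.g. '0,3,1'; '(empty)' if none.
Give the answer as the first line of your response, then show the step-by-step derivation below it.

0,3,4,5,6,2

step 1: output 0; order=[0]; indeg=(0,3,1,0,0,1,0,4,1)
step 2: output 3; order=[0,3]; indeg=(0,2,1,0,0,1,0,3,1)
step 3: output 4; order=[0,3,4]; indeg=(0,2,1,0,0,0,0,2,0)
step 4: output 5; order=[0,3,4,5]; indeg=(0,2,1,0,0,0,0,1,0)
step 5: output 6; order=[0,3,4,5,6]; indeg=(0,2,0,0,0,0,0,1,0)
step 6: output 2; order=[0,3,4,5,6,2]; indeg=(0,1,0,0,0,0,0,1,0)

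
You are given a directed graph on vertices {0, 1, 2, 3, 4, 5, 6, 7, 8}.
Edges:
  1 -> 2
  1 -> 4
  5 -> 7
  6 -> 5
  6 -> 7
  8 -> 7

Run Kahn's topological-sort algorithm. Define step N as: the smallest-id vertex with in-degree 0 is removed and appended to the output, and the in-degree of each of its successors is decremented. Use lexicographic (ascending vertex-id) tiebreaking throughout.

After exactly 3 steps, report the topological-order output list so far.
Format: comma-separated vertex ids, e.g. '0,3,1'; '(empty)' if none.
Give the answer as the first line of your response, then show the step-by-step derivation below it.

0,1,2

step 1: output 0; order=[0]; indeg=(0,0,1,0,1,1,0,3,0)
step 2: output 1; order=[0,1]; indeg=(0,0,0,0,0,1,0,3,0)
step 3: output 2; order=[0,1,2]; indeg=(0,0,0,0,0,1,0,3,0)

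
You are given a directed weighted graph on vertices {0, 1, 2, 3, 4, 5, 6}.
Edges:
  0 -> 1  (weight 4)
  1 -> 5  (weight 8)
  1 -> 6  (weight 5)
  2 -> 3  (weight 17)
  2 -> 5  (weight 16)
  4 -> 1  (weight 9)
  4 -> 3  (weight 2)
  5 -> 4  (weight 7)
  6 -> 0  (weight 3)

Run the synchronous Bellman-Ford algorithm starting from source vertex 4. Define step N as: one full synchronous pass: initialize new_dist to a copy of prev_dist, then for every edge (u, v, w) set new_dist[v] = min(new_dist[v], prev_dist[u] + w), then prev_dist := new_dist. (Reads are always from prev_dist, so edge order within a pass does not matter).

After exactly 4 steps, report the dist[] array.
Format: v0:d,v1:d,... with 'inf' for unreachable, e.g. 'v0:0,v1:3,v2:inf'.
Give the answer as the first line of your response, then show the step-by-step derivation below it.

v0:17,v1:9,v2:inf,v3:2,v4:0,v5:17,v6:14

step 1: dist = v0:inf,v1:9,v2:inf,v3:2,v4:0,v5:inf,v6:inf
step 2: dist = v0:inf,v1:9,v2:inf,v3:2,v4:0,v5:17,v6:14
step 3: dist = v0:17,v1:9,v2:inf,v3:2,v4:0,v5:17,v6:14
step 4: dist = v0:17,v1:9,v2:inf,v3:2,v4:0,v5:17,v6:14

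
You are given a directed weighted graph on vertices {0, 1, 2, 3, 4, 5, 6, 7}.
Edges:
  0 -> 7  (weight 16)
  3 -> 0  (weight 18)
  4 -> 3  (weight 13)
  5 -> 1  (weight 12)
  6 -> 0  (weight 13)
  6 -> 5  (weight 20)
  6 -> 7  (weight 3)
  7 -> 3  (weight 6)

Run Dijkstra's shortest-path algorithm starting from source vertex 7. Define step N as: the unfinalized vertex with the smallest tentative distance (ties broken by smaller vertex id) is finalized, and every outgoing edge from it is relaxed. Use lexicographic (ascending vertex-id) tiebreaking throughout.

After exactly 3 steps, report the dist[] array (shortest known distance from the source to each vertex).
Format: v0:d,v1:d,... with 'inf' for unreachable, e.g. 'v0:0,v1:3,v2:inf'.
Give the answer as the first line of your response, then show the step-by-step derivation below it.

v0:24,v1:inf,v2:inf,v3:6,v4:inf,v5:inf,v6:inf,v7:0

step 1: dist = v0:inf,v1:inf,v2:inf,v3:6,v4:inf,v5:inf,v6:inf,v7:0
step 2: dist = v0:24,v1:inf,v2:inf,v3:6,v4:inf,v5:inf,v6:inf,v7:0
step 3: dist = v0:24,v1:inf,v2:inf,v3:6,v4:inf,v5:inf,v6:inf,v7:0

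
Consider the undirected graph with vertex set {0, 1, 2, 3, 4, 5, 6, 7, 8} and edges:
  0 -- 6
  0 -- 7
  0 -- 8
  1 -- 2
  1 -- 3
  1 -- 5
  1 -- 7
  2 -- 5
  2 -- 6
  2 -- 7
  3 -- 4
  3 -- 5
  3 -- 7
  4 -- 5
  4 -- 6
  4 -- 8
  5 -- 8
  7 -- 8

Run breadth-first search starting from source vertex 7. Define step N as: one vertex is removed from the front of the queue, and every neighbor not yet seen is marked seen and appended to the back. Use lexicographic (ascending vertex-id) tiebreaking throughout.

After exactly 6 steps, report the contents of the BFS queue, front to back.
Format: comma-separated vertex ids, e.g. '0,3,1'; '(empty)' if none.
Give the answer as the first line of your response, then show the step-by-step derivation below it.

6,5,4

step 1: dequeue 7; queue=[0,1,2,3,8]; order=7
step 2: dequeue 0; queue=[1,2,3,8,6]; order=7,0
step 3: dequeue 1; queue=[2,3,8,6,5]; order=7,0,1
step 4: dequeue 2; queue=[3,8,6,5]; order=7,0,1,2
step 5: dequeue 3; queue=[8,6,5,4]; order=7,0,1,2,3
step 6: dequeue 8; queue=[6,5,4]; order=7,0,1,2,3,8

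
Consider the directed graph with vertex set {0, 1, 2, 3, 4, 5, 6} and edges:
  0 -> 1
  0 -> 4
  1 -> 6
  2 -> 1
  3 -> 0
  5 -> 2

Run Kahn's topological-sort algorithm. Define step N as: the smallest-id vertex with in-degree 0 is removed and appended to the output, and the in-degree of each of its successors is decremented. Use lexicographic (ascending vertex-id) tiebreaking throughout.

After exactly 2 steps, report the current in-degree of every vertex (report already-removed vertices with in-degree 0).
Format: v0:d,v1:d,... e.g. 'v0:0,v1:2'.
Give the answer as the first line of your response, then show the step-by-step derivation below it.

v0:0,v1:1,v2:1,v3:0,v4:0,v5:0,v6:1

step 1: output 3; order=[3]; indeg=(0,2,1,0,1,0,1)
step 2: output 0; order=[3,0]; indeg=(0,1,1,0,0,0,1)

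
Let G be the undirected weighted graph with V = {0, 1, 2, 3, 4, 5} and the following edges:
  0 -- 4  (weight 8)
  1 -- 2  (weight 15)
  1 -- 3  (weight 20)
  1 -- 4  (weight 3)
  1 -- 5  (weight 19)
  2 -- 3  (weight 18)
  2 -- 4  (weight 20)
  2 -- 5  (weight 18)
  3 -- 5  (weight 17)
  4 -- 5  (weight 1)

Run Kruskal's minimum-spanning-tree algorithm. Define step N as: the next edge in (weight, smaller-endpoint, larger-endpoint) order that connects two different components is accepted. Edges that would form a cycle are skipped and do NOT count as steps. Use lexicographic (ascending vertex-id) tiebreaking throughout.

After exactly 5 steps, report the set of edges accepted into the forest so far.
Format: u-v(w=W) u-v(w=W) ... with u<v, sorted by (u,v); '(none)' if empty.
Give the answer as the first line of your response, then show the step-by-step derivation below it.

0-4(w=8) 1-2(w=15) 1-4(w=3) 3-5(w=17) 4-5(w=1)

step 1: add edge 4-5 (w=1); MST = {4-5(w=1)}
step 2: add edge 1-4 (w=3); MST = {1-4(w=3) 4-5(w=1)}
step 3: add edge 0-4 (w=8); MST = {0-4(w=8) 1-4(w=3) 4-5(w=1)}
step 4: add edge 1-2 (w=15); MST = {0-4(w=8) 1-2(w=15) 1-4(w=3) 4-5(w=1)}
step 5: add edge 3-5 (w=17); MST = {0-4(w=8) 1-2(w=15) 1-4(w=3) 3-5(w=17) 4-5(w=1)}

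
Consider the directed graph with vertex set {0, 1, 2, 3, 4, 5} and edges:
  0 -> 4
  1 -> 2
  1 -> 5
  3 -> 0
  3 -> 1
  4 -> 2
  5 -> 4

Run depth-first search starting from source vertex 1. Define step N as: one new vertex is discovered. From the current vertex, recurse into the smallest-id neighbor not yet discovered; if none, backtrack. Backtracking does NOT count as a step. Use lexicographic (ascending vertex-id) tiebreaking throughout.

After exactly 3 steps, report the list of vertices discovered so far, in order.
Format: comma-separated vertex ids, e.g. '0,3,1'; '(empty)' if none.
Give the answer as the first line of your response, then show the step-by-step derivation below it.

1,2,5

step 1: discover 1; path=1; order=1
step 2: discover 2; path=1>2; order=1,2
step 3: discover 5; path=1>5; order=1,2,5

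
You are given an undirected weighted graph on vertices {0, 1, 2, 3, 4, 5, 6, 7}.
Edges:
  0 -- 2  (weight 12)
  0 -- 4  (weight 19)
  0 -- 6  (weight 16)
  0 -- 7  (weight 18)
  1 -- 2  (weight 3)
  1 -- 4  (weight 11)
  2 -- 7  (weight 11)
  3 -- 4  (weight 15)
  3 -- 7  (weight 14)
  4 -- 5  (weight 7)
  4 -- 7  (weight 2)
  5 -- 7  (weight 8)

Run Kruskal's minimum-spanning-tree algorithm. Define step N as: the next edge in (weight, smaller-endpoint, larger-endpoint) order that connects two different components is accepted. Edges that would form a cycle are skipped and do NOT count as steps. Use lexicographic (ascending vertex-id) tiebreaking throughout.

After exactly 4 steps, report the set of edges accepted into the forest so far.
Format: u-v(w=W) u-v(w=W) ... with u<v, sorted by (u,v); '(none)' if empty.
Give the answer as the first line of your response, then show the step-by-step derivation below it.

1-2(w=3) 1-4(w=11) 4-5(w=7) 4-7(w=2)

step 1: add edge 4-7 (w=2); MST = {4-7(w=2)}
step 2: add edge 1-2 (w=3); MST = {1-2(w=3) 4-7(w=2)}
step 3: add edge 4-5 (w=7); MST = {1-2(w=3) 4-5(w=7) 4-7(w=2)}
step 4: add edge 1-4 (w=11); MST = {1-2(w=3) 1-4(w=11) 4-5(w=7) 4-7(w=2)}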